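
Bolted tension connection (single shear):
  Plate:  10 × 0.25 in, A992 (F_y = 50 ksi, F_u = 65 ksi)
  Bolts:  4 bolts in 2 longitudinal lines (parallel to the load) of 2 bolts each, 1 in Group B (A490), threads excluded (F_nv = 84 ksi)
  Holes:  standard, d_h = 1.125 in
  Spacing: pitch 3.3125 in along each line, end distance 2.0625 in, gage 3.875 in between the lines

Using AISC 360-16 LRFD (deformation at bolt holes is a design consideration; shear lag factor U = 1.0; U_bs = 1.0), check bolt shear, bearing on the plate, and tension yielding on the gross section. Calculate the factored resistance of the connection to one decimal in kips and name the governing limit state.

102.4 kips (bearing governs)

Bolt shear: A_b = π(1)²/4 = 0.7854 in². φR_n = 0.75 × 84 × 0.7854 × 4 × 1 = 197.9 kips.
Bearing (0.25 in plate, F_u = 65 ksi): end bolts L_c = 2.0625 − 1.125/2 = 1.5, R_n = min(1.2×1.5×0.25×65, 2.4×1×0.25×65) = 29.25 kips/bolt; interior L_c = 3.3125 − 1.125 = 2.1875, R_n = 39 kips/bolt. φR_n = 0.75 × (2×29.25 + 2×39) = 102.4 kips.
Tension yield (gross): A_g = 10×0.25 = 2.5 in². φR_n = 0.90 × 50 × 2.5 = 112.5 kips.
Governing: min(197.9, 102.4, 112.5) = 102.4 kips → bearing.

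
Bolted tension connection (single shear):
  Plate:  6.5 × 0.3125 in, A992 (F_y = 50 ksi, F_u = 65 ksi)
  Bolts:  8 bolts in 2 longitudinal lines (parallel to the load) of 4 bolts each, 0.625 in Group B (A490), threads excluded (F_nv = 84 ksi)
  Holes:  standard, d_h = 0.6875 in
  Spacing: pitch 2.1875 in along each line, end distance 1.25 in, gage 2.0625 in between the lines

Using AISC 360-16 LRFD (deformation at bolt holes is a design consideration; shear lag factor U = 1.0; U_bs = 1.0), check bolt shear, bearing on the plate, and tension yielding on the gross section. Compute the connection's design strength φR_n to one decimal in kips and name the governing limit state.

91.4 kips (gross-section yield governs)

Bolt shear: A_b = π(0.625)²/4 = 0.3068 in². φR_n = 0.75 × 84 × 0.3068 × 8 × 1 = 154.6 kips.
Bearing (0.3125 in plate, F_u = 65 ksi): end bolts L_c = 1.25 − 0.6875/2 = 0.90625, R_n = min(1.2×0.90625×0.3125×65, 2.4×0.625×0.3125×65) = 22.09 kips/bolt; interior L_c = 2.1875 − 0.6875 = 1.5, R_n = 30.469 kips/bolt. φR_n = 0.75 × (2×22.09 + 6×30.469) = 170.2 kips.
Tension yield (gross): A_g = 6.5×0.3125 = 2.0313 in². φR_n = 0.90 × 50 × 2.0313 = 91.4 kips.
Governing: min(154.6, 170.2, 91.4) = 91.4 kips → gross-section yield.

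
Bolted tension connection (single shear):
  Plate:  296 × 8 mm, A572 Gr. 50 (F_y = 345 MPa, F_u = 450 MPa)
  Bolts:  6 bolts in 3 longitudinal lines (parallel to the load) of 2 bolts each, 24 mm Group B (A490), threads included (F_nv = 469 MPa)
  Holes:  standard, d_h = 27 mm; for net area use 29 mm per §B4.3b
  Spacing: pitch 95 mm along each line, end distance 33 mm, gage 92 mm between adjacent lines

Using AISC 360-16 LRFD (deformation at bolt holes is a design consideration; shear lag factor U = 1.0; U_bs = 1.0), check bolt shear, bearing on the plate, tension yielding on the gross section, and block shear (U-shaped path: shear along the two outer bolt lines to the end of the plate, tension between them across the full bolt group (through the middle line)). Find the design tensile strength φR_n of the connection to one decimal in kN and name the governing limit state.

Bolt shear: A_b = π(24)²/4 = 452.39 mm². φR_n = 0.75 × 469 × 452.39 × 6 × 1 = 954.8 kN.
Bearing (8 mm plate, F_u = 450 MPa): end bolts L_c = 33 − 27/2 = 19.5, R_n = min(1.2×19.5×8×450, 2.4×24×8×450) = 84.24 kN/bolt; interior L_c = 95 − 27 = 68, R_n = 207.36 kN/bolt. φR_n = 0.75 × (3×84.24 + 3×207.36) = 656.1 kN.
Tension yield (gross): A_g = 296×8 = 2368 mm². φR_n = 0.90 × 345 × 2368 = 735.3 kN.
Block shear: shear path 2×[33+1×95] = 2×128 mm, A_gv = 2048, A_nv = 2×(128 − 1.5×29)×8 = 1352 mm²; tension across gage: (184 − 2×29)×8 = 1008 mm². R_n = min(0.6×450×1352, 0.6×345×2048) + 1.0×450×1008 = min(365.04, 423.94) + 453.6 = 818.64 kN. φR_n = 0.75 × 818.64 = 614.0 kN.
Governing: min(954.8, 656.1, 735.3, 614.0) = 614.0 kN → block shear.

614.0 kN (block shear governs)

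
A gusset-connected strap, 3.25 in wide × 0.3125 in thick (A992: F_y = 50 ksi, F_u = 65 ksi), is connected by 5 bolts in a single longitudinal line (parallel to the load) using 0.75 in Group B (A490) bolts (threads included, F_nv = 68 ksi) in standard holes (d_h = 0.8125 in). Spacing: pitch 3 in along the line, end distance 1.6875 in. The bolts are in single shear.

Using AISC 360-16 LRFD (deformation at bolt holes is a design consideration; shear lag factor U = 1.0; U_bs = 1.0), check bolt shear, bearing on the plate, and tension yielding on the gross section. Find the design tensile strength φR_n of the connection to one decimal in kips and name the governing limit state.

Bolt shear: A_b = π(0.75)²/4 = 0.44179 in². φR_n = 0.75 × 68 × 0.44179 × 5 × 1 = 112.7 kips.
Bearing (0.3125 in plate, F_u = 65 ksi): end bolts L_c = 1.6875 − 0.8125/2 = 1.28125, R_n = min(1.2×1.28125×0.3125×65, 2.4×0.75×0.3125×65) = 31.23 kips/bolt; interior L_c = 3 − 0.8125 = 2.1875, R_n = 36.563 kips/bolt. φR_n = 0.75 × (1×31.23 + 4×36.563) = 133.1 kips.
Tension yield (gross): A_g = 3.25×0.3125 = 1.0156 in². φR_n = 0.90 × 50 × 1.0156 = 45.7 kips.
Governing: min(112.7, 133.1, 45.7) = 45.7 kips → gross-section yield.

45.7 kips (gross-section yield governs)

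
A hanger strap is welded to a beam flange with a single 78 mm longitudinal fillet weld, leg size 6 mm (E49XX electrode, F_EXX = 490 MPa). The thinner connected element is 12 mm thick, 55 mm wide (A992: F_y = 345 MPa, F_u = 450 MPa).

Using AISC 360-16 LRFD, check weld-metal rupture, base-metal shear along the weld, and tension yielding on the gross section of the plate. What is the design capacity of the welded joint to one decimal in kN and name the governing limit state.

73.0 kN (weld metal governs)

Weld metal: throat = 0.707×6 = 4.242 mm, L = 78 mm. φR_n = 0.75 × 0.6 × 490 × 4.242 × 78 = 73.0 kN.
Base metal shear (12 mm plate): yield φR_n = 1.0×0.6×345×12×78 = 193.8 kN; rupture φR_n = 0.75×0.6×450×12×78 = 189.5 kN; take 189.5 kN (rupture).
Tension yield (gross): A_g = 55×12 = 660 mm². φR_n = 0.90 × 345 × 660 = 204.9 kN.
Governing: min(73.0, 189.5, 204.9) = 73.0 kN → weld metal.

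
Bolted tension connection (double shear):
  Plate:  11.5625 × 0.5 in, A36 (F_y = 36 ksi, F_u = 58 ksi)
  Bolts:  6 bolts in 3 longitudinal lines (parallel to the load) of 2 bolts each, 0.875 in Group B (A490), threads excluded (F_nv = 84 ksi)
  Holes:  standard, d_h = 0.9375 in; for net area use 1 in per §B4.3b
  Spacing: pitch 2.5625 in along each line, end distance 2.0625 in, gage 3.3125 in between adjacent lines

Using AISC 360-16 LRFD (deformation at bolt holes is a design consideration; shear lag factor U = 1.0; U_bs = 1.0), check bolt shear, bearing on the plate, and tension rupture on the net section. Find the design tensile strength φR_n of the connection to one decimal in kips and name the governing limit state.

186.2 kips (net-section rupture governs)

Bolt shear: A_b = π(0.875)²/4 = 0.60132 in². φR_n = 0.75 × 84 × 0.60132 × 6 × 2 = 454.6 kips.
Bearing (0.5 in plate, F_u = 58 ksi): end bolts L_c = 2.0625 − 0.9375/2 = 1.59375, R_n = min(1.2×1.59375×0.5×58, 2.4×0.875×0.5×58) = 55.463 kips/bolt; interior L_c = 2.5625 − 0.9375 = 1.625, R_n = 56.55 kips/bolt. φR_n = 0.75 × (3×55.463 + 3×56.55) = 252.0 kips.
Tension rupture (net): A_n = (11.5625 − 3×1)×0.5 = 4.2813 in² (U = 1.0, A_e = A_n). φR_n = 0.75 × 58 × 4.2813 = 186.2 kips.
Governing: min(454.6, 252.0, 186.2) = 186.2 kips → net-section rupture.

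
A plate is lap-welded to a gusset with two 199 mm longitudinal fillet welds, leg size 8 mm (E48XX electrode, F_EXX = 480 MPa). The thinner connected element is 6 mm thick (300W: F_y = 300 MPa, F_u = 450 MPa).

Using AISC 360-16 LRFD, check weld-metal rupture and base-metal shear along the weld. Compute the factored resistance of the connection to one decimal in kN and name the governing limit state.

Weld metal: throat = 0.707×8 = 5.656 mm, L = 2×199 = 398 mm. φR_n = 0.75 × 0.6 × 480 × 5.656 × 398 = 486.2 kN.
Base metal shear (6 mm plate): yield φR_n = 1.0×0.6×300×6×398 = 429.8 kN; rupture φR_n = 0.75×0.6×450×6×398 = 483.6 kN; take 429.8 kN (yield).
Governing: min(486.2, 429.8) = 429.8 kN → base-metal shear.

429.8 kN (base-metal shear governs)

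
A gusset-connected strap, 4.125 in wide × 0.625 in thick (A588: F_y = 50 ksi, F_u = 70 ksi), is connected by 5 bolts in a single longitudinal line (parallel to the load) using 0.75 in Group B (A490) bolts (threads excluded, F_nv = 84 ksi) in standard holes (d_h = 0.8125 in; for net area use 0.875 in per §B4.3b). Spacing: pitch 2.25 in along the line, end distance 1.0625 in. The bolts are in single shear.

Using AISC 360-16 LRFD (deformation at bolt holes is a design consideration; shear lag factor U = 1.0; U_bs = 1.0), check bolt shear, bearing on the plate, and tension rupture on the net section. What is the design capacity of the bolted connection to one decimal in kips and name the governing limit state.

106.6 kips (net-section rupture governs)

Bolt shear: A_b = π(0.75)²/4 = 0.44179 in². φR_n = 0.75 × 84 × 0.44179 × 5 × 1 = 139.2 kips.
Bearing (0.625 in plate, F_u = 70 ksi): end bolts L_c = 1.0625 − 0.8125/2 = 0.65625, R_n = min(1.2×0.65625×0.625×70, 2.4×0.75×0.625×70) = 34.453 kips/bolt; interior L_c = 2.25 − 0.8125 = 1.4375, R_n = 75.469 kips/bolt. φR_n = 0.75 × (1×34.453 + 4×75.469) = 252.2 kips.
Tension rupture (net): A_n = (4.125 − 1×0.875)×0.625 = 2.0313 in² (U = 1.0, A_e = A_n). φR_n = 0.75 × 70 × 2.0313 = 106.6 kips.
Governing: min(139.2, 252.2, 106.6) = 106.6 kips → net-section rupture.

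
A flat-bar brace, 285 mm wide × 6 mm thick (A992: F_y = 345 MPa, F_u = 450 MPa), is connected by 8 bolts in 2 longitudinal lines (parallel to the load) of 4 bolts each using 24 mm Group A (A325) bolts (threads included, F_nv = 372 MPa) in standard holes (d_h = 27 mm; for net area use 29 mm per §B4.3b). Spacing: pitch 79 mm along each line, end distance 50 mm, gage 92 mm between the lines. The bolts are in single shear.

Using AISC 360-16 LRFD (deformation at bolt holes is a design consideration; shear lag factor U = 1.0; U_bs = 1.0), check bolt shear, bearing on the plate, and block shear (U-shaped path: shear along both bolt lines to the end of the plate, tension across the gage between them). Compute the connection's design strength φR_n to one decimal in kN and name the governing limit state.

578.3 kN (block shear governs)

Bolt shear: A_b = π(24)²/4 = 452.39 mm². φR_n = 0.75 × 372 × 452.39 × 8 × 1 = 1009.7 kN.
Bearing (6 mm plate, F_u = 450 MPa): end bolts L_c = 50 − 27/2 = 36.5, R_n = min(1.2×36.5×6×450, 2.4×24×6×450) = 118.26 kN/bolt; interior L_c = 79 − 27 = 52, R_n = 155.52 kN/bolt. φR_n = 0.75 × (2×118.26 + 6×155.52) = 877.2 kN.
Block shear: shear path 2×[50+3×79] = 2×287 mm, A_gv = 3444, A_nv = 2×(287 − 3.5×29)×6 = 2226 mm²; tension across gage: (92 − 1×29)×6 = 378 mm². R_n = min(0.6×450×2226, 0.6×345×3444) + 1.0×450×378 = min(601.02, 712.91) + 170.1 = 771.12 kN. φR_n = 0.75 × 771.12 = 578.3 kN.
Governing: min(1009.7, 877.2, 578.3) = 578.3 kN → block shear.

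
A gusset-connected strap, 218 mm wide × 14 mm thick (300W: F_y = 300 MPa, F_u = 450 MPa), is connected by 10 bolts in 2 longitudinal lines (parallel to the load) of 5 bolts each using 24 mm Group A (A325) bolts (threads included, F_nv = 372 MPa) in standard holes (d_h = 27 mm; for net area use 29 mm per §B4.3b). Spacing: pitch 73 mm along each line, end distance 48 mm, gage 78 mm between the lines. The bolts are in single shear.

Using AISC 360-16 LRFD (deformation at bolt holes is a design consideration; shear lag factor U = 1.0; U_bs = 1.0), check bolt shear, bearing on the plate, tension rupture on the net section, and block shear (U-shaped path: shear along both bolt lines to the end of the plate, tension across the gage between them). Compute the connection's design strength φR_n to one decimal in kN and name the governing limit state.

756.0 kN (net-section rupture governs)

Bolt shear: A_b = π(24)²/4 = 452.39 mm². φR_n = 0.75 × 372 × 452.39 × 10 × 1 = 1262.2 kN.
Bearing (14 mm plate, F_u = 450 MPa): end bolts L_c = 48 − 27/2 = 34.5, R_n = min(1.2×34.5×14×450, 2.4×24×14×450) = 260.82 kN/bolt; interior L_c = 73 − 27 = 46, R_n = 347.76 kN/bolt. φR_n = 0.75 × (2×260.82 + 8×347.76) = 2477.8 kN.
Tension rupture (net): A_n = (218 − 2×29)×14 = 2240 mm² (U = 1.0, A_e = A_n). φR_n = 0.75 × 450 × 2240 = 756.0 kN.
Block shear: shear path 2×[48+4×73] = 2×340 mm, A_gv = 9520, A_nv = 2×(340 − 4.5×29)×14 = 5866 mm²; tension across gage: (78 − 1×29)×14 = 686 mm². R_n = min(0.6×450×5866, 0.6×300×9520) + 1.0×450×686 = min(1583.8, 1713.6) + 308.7 = 1892.5 kN. φR_n = 0.75 × 1892.5 = 1419.4 kN.
Governing: min(1262.2, 2477.8, 756.0, 1419.4) = 756.0 kN → net-section rupture.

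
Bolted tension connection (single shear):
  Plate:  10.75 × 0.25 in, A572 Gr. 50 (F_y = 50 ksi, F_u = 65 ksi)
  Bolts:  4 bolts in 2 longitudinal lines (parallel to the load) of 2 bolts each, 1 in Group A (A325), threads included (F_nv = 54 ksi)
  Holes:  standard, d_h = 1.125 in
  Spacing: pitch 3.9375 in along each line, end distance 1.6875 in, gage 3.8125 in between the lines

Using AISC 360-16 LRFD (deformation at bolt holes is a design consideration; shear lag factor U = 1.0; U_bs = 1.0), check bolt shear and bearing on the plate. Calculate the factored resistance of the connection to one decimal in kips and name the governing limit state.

Bolt shear: A_b = π(1)²/4 = 0.7854 in². φR_n = 0.75 × 54 × 0.7854 × 4 × 1 = 127.2 kips.
Bearing (0.25 in plate, F_u = 65 ksi): end bolts L_c = 1.6875 − 1.125/2 = 1.125, R_n = min(1.2×1.125×0.25×65, 2.4×1×0.25×65) = 21.938 kips/bolt; interior L_c = 3.9375 − 1.125 = 2.8125, R_n = 39 kips/bolt. φR_n = 0.75 × (2×21.938 + 2×39) = 91.4 kips.
Governing: min(127.2, 91.4) = 91.4 kips → bearing.

91.4 kips (bearing governs)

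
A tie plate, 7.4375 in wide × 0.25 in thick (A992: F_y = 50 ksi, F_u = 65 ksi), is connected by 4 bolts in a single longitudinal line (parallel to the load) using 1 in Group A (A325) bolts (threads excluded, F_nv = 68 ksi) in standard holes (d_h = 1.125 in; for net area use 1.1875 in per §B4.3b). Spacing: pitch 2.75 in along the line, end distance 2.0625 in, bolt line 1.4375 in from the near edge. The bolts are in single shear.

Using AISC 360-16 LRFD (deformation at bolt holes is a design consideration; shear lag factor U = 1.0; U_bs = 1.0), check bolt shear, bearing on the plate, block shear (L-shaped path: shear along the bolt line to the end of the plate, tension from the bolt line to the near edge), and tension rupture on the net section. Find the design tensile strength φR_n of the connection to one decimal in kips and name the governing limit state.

55.3 kips (block shear governs)

Bolt shear: A_b = π(1)²/4 = 0.7854 in². φR_n = 0.75 × 68 × 0.7854 × 4 × 1 = 160.2 kips.
Bearing (0.25 in plate, F_u = 65 ksi): end bolts L_c = 2.0625 − 1.125/2 = 1.5, R_n = min(1.2×1.5×0.25×65, 2.4×1×0.25×65) = 29.25 kips/bolt; interior L_c = 2.75 − 1.125 = 1.625, R_n = 31.688 kips/bolt. φR_n = 0.75 × (1×29.25 + 3×31.688) = 93.2 kips.
Block shear: shear path 1×[2.0625+3×2.75] = 1×10.3125 in, A_gv = 2.5781, A_nv = 1×(10.3125 − 3.5×1.1875)×0.25 = 1.5391 in²; tension to near edge: (1.4375 − 0.5×1.1875)×0.25 = 0.21094 in². R_n = min(0.6×65×1.5391, 0.6×50×2.5781) + 1.0×65×0.21094 = min(60.025, 77.343) + 13.711 = 73.736 kips. φR_n = 0.75 × 73.736 = 55.3 kips.
Tension rupture (net): A_n = (7.4375 − 1×1.1875)×0.25 = 1.5625 in² (U = 1.0, A_e = A_n). φR_n = 0.75 × 65 × 1.5625 = 76.2 kips.
Governing: min(160.2, 93.2, 55.3, 76.2) = 55.3 kips → block shear.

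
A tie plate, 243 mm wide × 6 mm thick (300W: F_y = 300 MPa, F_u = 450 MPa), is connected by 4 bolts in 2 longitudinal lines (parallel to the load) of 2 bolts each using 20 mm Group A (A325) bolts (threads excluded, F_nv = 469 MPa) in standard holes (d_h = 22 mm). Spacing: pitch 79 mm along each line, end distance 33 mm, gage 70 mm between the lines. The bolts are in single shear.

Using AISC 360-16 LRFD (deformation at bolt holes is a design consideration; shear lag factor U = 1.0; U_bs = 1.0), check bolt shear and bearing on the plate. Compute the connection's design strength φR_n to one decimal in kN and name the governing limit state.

301.3 kN (bearing governs)

Bolt shear: A_b = π(20)²/4 = 314.16 mm². φR_n = 0.75 × 469 × 314.16 × 4 × 1 = 442.0 kN.
Bearing (6 mm plate, F_u = 450 MPa): end bolts L_c = 33 − 22/2 = 22, R_n = min(1.2×22×6×450, 2.4×20×6×450) = 71.28 kN/bolt; interior L_c = 79 − 22 = 57, R_n = 129.6 kN/bolt. φR_n = 0.75 × (2×71.28 + 2×129.6) = 301.3 kN.
Governing: min(442.0, 301.3) = 301.3 kN → bearing.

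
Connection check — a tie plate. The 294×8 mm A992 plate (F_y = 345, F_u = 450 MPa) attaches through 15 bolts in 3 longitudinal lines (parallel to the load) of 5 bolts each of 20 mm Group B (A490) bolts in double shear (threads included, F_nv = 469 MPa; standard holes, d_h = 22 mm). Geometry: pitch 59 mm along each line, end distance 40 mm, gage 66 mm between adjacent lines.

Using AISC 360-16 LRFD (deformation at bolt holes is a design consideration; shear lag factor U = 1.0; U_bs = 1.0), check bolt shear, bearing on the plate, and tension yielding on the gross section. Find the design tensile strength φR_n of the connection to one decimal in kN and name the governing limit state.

Bolt shear: A_b = π(20)²/4 = 314.16 mm². φR_n = 0.75 × 469 × 314.16 × 15 × 2 = 3315.2 kN.
Bearing (8 mm plate, F_u = 450 MPa): end bolts L_c = 40 − 22/2 = 29, R_n = min(1.2×29×8×450, 2.4×20×8×450) = 125.28 kN/bolt; interior L_c = 59 − 22 = 37, R_n = 159.84 kN/bolt. φR_n = 0.75 × (3×125.28 + 12×159.84) = 1720.4 kN.
Tension yield (gross): A_g = 294×8 = 2352 mm². φR_n = 0.90 × 345 × 2352 = 730.3 kN.
Governing: min(3315.2, 1720.4, 730.3) = 730.3 kN → gross-section yield.

730.3 kN (gross-section yield governs)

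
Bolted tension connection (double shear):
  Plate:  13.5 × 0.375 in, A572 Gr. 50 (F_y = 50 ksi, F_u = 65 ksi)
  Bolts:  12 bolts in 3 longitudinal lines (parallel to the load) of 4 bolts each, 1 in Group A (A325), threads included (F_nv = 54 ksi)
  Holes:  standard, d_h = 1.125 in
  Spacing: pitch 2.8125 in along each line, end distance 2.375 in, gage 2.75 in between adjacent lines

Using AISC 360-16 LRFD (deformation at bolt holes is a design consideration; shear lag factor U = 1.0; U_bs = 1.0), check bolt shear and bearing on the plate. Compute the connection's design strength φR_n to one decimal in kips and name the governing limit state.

Bolt shear: A_b = π(1)²/4 = 0.7854 in². φR_n = 0.75 × 54 × 0.7854 × 12 × 2 = 763.4 kips.
Bearing (0.375 in plate, F_u = 65 ksi): end bolts L_c = 2.375 − 1.125/2 = 1.8125, R_n = min(1.2×1.8125×0.375×65, 2.4×1×0.375×65) = 53.016 kips/bolt; interior L_c = 2.8125 − 1.125 = 1.6875, R_n = 49.359 kips/bolt. φR_n = 0.75 × (3×53.016 + 9×49.359) = 452.5 kips.
Governing: min(763.4, 452.5) = 452.5 kips → bearing.

452.5 kips (bearing governs)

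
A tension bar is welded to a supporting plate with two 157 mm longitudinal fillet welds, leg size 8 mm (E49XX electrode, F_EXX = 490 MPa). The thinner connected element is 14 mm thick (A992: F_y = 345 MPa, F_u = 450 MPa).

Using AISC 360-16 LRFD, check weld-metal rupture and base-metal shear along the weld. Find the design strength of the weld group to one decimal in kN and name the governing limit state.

391.6 kN (weld metal governs)

Weld metal: throat = 0.707×8 = 5.656 mm, L = 2×157 = 314 mm. φR_n = 0.75 × 0.6 × 490 × 5.656 × 314 = 391.6 kN.
Base metal shear (14 mm plate): yield φR_n = 1.0×0.6×345×14×314 = 910.0 kN; rupture φR_n = 0.75×0.6×450×14×314 = 890.2 kN; take 890.2 kN (rupture).
Governing: min(391.6, 890.2) = 391.6 kN → weld metal.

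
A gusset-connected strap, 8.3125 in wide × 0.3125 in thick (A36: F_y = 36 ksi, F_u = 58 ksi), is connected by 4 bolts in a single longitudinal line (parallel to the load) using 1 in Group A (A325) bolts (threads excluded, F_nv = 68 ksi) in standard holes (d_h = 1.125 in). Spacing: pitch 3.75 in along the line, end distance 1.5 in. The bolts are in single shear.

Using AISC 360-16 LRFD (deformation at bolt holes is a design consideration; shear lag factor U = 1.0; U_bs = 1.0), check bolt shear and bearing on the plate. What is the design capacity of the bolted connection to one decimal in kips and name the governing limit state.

Bolt shear: A_b = π(1)²/4 = 0.7854 in². φR_n = 0.75 × 68 × 0.7854 × 4 × 1 = 160.2 kips.
Bearing (0.3125 in plate, F_u = 58 ksi): end bolts L_c = 1.5 − 1.125/2 = 0.9375, R_n = min(1.2×0.9375×0.3125×58, 2.4×1×0.3125×58) = 20.391 kips/bolt; interior L_c = 3.75 − 1.125 = 2.625, R_n = 43.5 kips/bolt. φR_n = 0.75 × (1×20.391 + 3×43.5) = 113.2 kips.
Governing: min(160.2, 113.2) = 113.2 kips → bearing.

113.2 kips (bearing governs)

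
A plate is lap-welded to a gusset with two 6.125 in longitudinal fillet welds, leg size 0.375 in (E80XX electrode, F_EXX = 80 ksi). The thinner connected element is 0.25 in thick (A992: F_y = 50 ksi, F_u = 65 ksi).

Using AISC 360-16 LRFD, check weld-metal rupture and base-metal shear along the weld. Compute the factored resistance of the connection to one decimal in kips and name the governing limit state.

89.6 kips (base-metal shear governs)

Weld metal: throat = 0.707×0.375 = 0.26513 in, L = 2×6.125 = 12.25 in. φR_n = 0.75 × 0.6 × 80 × 0.26513 × 12.25 = 116.9 kips.
Base metal shear (0.25 in plate): yield φR_n = 1.0×0.6×50×0.25×12.25 = 91.9 kips; rupture φR_n = 0.75×0.6×65×0.25×12.25 = 89.6 kips; take 89.6 kips (rupture).
Governing: min(116.9, 89.6) = 89.6 kips → base-metal shear.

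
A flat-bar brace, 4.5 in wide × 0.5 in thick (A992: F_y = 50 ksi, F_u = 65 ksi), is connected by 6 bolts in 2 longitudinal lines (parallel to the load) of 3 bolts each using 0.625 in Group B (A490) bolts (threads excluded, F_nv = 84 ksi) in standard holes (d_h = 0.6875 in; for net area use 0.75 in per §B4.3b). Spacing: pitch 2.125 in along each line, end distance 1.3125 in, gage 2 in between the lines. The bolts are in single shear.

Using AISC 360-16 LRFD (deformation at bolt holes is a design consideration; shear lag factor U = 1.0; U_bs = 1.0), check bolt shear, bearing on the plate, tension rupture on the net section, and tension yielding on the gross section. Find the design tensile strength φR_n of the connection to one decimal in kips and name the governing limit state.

Bolt shear: A_b = π(0.625)²/4 = 0.3068 in². φR_n = 0.75 × 84 × 0.3068 × 6 × 1 = 116.0 kips.
Bearing (0.5 in plate, F_u = 65 ksi): end bolts L_c = 1.3125 − 0.6875/2 = 0.96875, R_n = min(1.2×0.96875×0.5×65, 2.4×0.625×0.5×65) = 37.781 kips/bolt; interior L_c = 2.125 − 0.6875 = 1.4375, R_n = 48.75 kips/bolt. φR_n = 0.75 × (2×37.781 + 4×48.75) = 202.9 kips.
Tension rupture (net): A_n = (4.5 − 2×0.75)×0.5 = 1.5 in² (U = 1.0, A_e = A_n). φR_n = 0.75 × 65 × 1.5 = 73.1 kips.
Tension yield (gross): A_g = 4.5×0.5 = 2.25 in². φR_n = 0.90 × 50 × 2.25 = 101.3 kips.
Governing: min(116.0, 202.9, 73.1, 101.3) = 73.1 kips → net-section rupture.

73.1 kips (net-section rupture governs)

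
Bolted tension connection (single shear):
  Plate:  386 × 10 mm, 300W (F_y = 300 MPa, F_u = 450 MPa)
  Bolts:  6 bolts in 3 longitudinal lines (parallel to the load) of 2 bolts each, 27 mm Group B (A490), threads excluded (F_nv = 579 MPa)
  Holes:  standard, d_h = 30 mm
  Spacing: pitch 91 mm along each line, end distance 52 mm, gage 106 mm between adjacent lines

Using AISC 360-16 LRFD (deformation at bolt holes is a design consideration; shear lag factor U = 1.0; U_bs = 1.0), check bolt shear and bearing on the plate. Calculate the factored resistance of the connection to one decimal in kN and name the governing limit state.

Bolt shear: A_b = π(27)²/4 = 572.56 mm². φR_n = 0.75 × 579 × 572.56 × 6 × 1 = 1491.8 kN.
Bearing (10 mm plate, F_u = 450 MPa): end bolts L_c = 52 − 30/2 = 37, R_n = min(1.2×37×10×450, 2.4×27×10×450) = 199.8 kN/bolt; interior L_c = 91 − 30 = 61, R_n = 291.6 kN/bolt. φR_n = 0.75 × (3×199.8 + 3×291.6) = 1105.7 kN.
Governing: min(1491.8, 1105.7) = 1105.7 kN → bearing.

1105.7 kN (bearing governs)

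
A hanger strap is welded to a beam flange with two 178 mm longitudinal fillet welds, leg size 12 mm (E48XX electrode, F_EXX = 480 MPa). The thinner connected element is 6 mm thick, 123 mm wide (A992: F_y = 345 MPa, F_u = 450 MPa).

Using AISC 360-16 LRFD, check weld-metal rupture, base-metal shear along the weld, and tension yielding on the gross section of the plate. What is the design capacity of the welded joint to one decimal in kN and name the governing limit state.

229.1 kN (gross-section yield governs)

Weld metal: throat = 0.707×12 = 8.484 mm, L = 2×178 = 356 mm. φR_n = 0.75 × 0.6 × 480 × 8.484 × 356 = 652.4 kN.
Base metal shear (6 mm plate): yield φR_n = 1.0×0.6×345×6×356 = 442.2 kN; rupture φR_n = 0.75×0.6×450×6×356 = 432.5 kN; take 432.5 kN (rupture).
Tension yield (gross): A_g = 123×6 = 738 mm². φR_n = 0.90 × 345 × 738 = 229.1 kN.
Governing: min(652.4, 432.5, 229.1) = 229.1 kN → gross-section yield.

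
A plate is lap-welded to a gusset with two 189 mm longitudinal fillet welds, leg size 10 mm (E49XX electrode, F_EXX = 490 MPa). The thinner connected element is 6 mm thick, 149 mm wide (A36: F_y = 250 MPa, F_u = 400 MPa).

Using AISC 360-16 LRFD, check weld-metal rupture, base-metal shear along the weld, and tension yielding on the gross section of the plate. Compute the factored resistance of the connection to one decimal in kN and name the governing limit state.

Weld metal: throat = 0.707×10 = 7.07 mm, L = 2×189 = 378 mm. φR_n = 0.75 × 0.6 × 490 × 7.07 × 378 = 589.3 kN.
Base metal shear (6 mm plate): yield φR_n = 1.0×0.6×250×6×378 = 340.2 kN; rupture φR_n = 0.75×0.6×400×6×378 = 408.2 kN; take 340.2 kN (yield).
Tension yield (gross): A_g = 149×6 = 894 mm². φR_n = 0.90 × 250 × 894 = 201.2 kN.
Governing: min(589.3, 340.2, 201.2) = 201.2 kN → gross-section yield.

201.2 kN (gross-section yield governs)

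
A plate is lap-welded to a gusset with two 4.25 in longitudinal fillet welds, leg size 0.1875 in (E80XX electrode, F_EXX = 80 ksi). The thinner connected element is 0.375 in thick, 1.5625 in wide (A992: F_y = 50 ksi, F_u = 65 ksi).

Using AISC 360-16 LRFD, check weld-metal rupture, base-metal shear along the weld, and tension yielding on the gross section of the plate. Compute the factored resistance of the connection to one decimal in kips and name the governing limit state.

26.4 kips (gross-section yield governs)

Weld metal: throat = 0.707×0.1875 = 0.13256 in, L = 2×4.25 = 8.5 in. φR_n = 0.75 × 0.6 × 80 × 0.13256 × 8.5 = 40.6 kips.
Base metal shear (0.375 in plate): yield φR_n = 1.0×0.6×50×0.375×8.5 = 95.6 kips; rupture φR_n = 0.75×0.6×65×0.375×8.5 = 93.2 kips; take 93.2 kips (rupture).
Tension yield (gross): A_g = 1.5625×0.375 = 0.58594 in². φR_n = 0.90 × 50 × 0.58594 = 26.4 kips.
Governing: min(40.6, 93.2, 26.4) = 26.4 kips → gross-section yield.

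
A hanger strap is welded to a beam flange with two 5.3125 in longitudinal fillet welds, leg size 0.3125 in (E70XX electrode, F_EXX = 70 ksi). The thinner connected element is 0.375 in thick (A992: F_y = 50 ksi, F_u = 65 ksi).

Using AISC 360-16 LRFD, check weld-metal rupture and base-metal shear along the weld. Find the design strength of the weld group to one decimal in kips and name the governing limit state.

Weld metal: throat = 0.707×0.3125 = 0.22094 in, L = 2×5.3125 = 10.625 in. φR_n = 0.75 × 0.6 × 70 × 0.22094 × 10.625 = 73.9 kips.
Base metal shear (0.375 in plate): yield φR_n = 1.0×0.6×50×0.375×10.625 = 119.5 kips; rupture φR_n = 0.75×0.6×65×0.375×10.625 = 116.5 kips; take 116.5 kips (rupture).
Governing: min(73.9, 116.5) = 73.9 kips → weld metal.

73.9 kips (weld metal governs)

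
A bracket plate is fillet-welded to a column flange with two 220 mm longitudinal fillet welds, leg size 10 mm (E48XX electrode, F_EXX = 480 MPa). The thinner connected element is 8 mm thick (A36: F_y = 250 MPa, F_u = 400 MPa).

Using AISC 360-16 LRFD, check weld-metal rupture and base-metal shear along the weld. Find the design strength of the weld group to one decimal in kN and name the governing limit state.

528.0 kN (base-metal shear governs)

Weld metal: throat = 0.707×10 = 7.07 mm, L = 2×220 = 440 mm. φR_n = 0.75 × 0.6 × 480 × 7.07 × 440 = 671.9 kN.
Base metal shear (8 mm plate): yield φR_n = 1.0×0.6×250×8×440 = 528.0 kN; rupture φR_n = 0.75×0.6×400×8×440 = 633.6 kN; take 528.0 kN (yield).
Governing: min(671.9, 528.0) = 528.0 kN → base-metal shear.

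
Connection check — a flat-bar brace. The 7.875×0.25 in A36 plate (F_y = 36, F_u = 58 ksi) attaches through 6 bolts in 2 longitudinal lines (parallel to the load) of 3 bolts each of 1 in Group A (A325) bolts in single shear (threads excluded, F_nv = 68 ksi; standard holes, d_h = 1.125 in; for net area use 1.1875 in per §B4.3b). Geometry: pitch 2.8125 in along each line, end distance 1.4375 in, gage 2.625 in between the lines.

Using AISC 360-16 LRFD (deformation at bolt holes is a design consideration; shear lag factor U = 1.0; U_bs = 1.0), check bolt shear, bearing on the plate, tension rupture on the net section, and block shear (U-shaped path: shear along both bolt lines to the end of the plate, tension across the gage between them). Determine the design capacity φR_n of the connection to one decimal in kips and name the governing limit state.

Bolt shear: A_b = π(1)²/4 = 0.7854 in². φR_n = 0.75 × 68 × 0.7854 × 6 × 1 = 240.3 kips.
Bearing (0.25 in plate, F_u = 58 ksi): end bolts L_c = 1.4375 − 1.125/2 = 0.875, R_n = min(1.2×0.875×0.25×58, 2.4×1×0.25×58) = 15.225 kips/bolt; interior L_c = 2.8125 − 1.125 = 1.6875, R_n = 29.363 kips/bolt. φR_n = 0.75 × (2×15.225 + 4×29.363) = 110.9 kips.
Tension rupture (net): A_n = (7.875 − 2×1.1875)×0.25 = 1.375 in² (U = 1.0, A_e = A_n). φR_n = 0.75 × 58 × 1.375 = 59.8 kips.
Block shear: shear path 2×[1.4375+2×2.8125] = 2×7.0625 in, A_gv = 3.5313, A_nv = 2×(7.0625 − 2.5×1.1875)×0.25 = 2.0469 in²; tension across gage: (2.625 − 1×1.1875)×0.25 = 0.35938 in². R_n = min(0.6×58×2.0469, 0.6×36×3.5313) + 1.0×58×0.35938 = min(71.232, 76.276) + 20.844 = 92.076 kips. φR_n = 0.75 × 92.076 = 69.1 kips.
Governing: min(240.3, 110.9, 59.8, 69.1) = 59.8 kips → net-section rupture.

59.8 kips (net-section rupture governs)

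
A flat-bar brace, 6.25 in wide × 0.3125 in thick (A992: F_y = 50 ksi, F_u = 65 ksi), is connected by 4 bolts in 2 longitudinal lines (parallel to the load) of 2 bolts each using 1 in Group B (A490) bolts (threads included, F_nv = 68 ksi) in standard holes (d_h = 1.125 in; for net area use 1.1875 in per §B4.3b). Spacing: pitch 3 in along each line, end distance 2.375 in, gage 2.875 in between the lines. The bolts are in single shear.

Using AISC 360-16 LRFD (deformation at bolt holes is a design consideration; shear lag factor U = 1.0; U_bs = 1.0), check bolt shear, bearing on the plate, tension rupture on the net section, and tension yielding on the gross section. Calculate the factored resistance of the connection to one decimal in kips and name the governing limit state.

59.0 kips (net-section rupture governs)

Bolt shear: A_b = π(1)²/4 = 0.7854 in². φR_n = 0.75 × 68 × 0.7854 × 4 × 1 = 160.2 kips.
Bearing (0.3125 in plate, F_u = 65 ksi): end bolts L_c = 2.375 − 1.125/2 = 1.8125, R_n = min(1.2×1.8125×0.3125×65, 2.4×1×0.3125×65) = 44.18 kips/bolt; interior L_c = 3 − 1.125 = 1.875, R_n = 45.703 kips/bolt. φR_n = 0.75 × (2×44.18 + 2×45.703) = 134.8 kips.
Tension rupture (net): A_n = (6.25 − 2×1.1875)×0.3125 = 1.2109 in² (U = 1.0, A_e = A_n). φR_n = 0.75 × 65 × 1.2109 = 59.0 kips.
Tension yield (gross): A_g = 6.25×0.3125 = 1.9531 in². φR_n = 0.90 × 50 × 1.9531 = 87.9 kips.
Governing: min(160.2, 134.8, 59.0, 87.9) = 59.0 kips → net-section rupture.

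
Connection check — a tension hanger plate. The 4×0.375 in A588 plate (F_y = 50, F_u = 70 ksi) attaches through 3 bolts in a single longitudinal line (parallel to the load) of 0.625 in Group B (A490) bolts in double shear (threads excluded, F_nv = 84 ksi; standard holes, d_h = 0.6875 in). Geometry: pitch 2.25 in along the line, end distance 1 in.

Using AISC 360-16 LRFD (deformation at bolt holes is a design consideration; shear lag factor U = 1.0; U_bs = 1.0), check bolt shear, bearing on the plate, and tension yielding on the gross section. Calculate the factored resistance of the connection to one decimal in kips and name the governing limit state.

67.5 kips (gross-section yield governs)

Bolt shear: A_b = π(0.625)²/4 = 0.3068 in². φR_n = 0.75 × 84 × 0.3068 × 3 × 2 = 116.0 kips.
Bearing (0.375 in plate, F_u = 70 ksi): end bolts L_c = 1 − 0.6875/2 = 0.65625, R_n = min(1.2×0.65625×0.375×70, 2.4×0.625×0.375×70) = 20.672 kips/bolt; interior L_c = 2.25 − 0.6875 = 1.5625, R_n = 39.375 kips/bolt. φR_n = 0.75 × (1×20.672 + 2×39.375) = 74.6 kips.
Tension yield (gross): A_g = 4×0.375 = 1.5 in². φR_n = 0.90 × 50 × 1.5 = 67.5 kips.
Governing: min(116.0, 74.6, 67.5) = 67.5 kips → gross-section yield.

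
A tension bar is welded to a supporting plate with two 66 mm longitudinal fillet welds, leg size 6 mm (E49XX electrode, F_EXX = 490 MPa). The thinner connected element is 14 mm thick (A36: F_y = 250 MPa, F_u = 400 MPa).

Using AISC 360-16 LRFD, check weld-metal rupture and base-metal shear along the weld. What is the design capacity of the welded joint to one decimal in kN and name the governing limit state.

123.5 kN (weld metal governs)

Weld metal: throat = 0.707×6 = 4.242 mm, L = 2×66 = 132 mm. φR_n = 0.75 × 0.6 × 490 × 4.242 × 132 = 123.5 kN.
Base metal shear (14 mm plate): yield φR_n = 1.0×0.6×250×14×132 = 277.2 kN; rupture φR_n = 0.75×0.6×400×14×132 = 332.6 kN; take 277.2 kN (yield).
Governing: min(123.5, 277.2) = 123.5 kN → weld metal.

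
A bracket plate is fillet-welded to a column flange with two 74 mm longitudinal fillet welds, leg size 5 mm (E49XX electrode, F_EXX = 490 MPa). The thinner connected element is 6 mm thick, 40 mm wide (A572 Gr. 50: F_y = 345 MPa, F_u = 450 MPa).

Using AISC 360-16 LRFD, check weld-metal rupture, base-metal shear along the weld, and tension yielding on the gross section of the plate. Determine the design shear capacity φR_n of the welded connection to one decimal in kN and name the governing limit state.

Weld metal: throat = 0.707×5 = 3.535 mm, L = 2×74 = 148 mm. φR_n = 0.75 × 0.6 × 490 × 3.535 × 148 = 115.4 kN.
Base metal shear (6 mm plate): yield φR_n = 1.0×0.6×345×6×148 = 183.8 kN; rupture φR_n = 0.75×0.6×450×6×148 = 179.8 kN; take 179.8 kN (rupture).
Tension yield (gross): A_g = 40×6 = 240 mm². φR_n = 0.90 × 345 × 240 = 74.5 kN.
Governing: min(115.4, 179.8, 74.5) = 74.5 kN → gross-section yield.

74.5 kN (gross-section yield governs)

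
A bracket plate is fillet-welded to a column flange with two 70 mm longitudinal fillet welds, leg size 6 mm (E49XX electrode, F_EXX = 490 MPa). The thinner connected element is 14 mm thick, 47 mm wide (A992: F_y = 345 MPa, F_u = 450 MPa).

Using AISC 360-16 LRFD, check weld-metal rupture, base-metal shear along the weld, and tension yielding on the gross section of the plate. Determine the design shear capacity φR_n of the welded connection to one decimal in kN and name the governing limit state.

131.0 kN (weld metal governs)

Weld metal: throat = 0.707×6 = 4.242 mm, L = 2×70 = 140 mm. φR_n = 0.75 × 0.6 × 490 × 4.242 × 140 = 131.0 kN.
Base metal shear (14 mm plate): yield φR_n = 1.0×0.6×345×14×140 = 405.7 kN; rupture φR_n = 0.75×0.6×450×14×140 = 396.9 kN; take 396.9 kN (rupture).
Tension yield (gross): A_g = 47×14 = 658 mm². φR_n = 0.90 × 345 × 658 = 204.3 kN.
Governing: min(131.0, 396.9, 204.3) = 131.0 kN → weld metal.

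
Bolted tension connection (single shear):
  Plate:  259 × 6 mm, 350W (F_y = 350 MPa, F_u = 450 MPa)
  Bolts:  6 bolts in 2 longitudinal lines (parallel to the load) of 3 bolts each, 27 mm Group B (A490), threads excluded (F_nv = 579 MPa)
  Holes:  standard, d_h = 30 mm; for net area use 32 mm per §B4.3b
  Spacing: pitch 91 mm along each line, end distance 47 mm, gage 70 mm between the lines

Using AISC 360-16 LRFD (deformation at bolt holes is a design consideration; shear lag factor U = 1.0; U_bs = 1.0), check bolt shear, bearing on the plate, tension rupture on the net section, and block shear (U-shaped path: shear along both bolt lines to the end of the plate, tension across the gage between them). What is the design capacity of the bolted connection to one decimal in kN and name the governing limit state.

Bolt shear: A_b = π(27)²/4 = 572.56 mm². φR_n = 0.75 × 579 × 572.56 × 6 × 1 = 1491.8 kN.
Bearing (6 mm plate, F_u = 450 MPa): end bolts L_c = 47 − 30/2 = 32, R_n = min(1.2×32×6×450, 2.4×27×6×450) = 103.68 kN/bolt; interior L_c = 91 − 30 = 61, R_n = 174.96 kN/bolt. φR_n = 0.75 × (2×103.68 + 4×174.96) = 680.4 kN.
Tension rupture (net): A_n = (259 − 2×32)×6 = 1170 mm² (U = 1.0, A_e = A_n). φR_n = 0.75 × 450 × 1170 = 394.9 kN.
Block shear: shear path 2×[47+2×91] = 2×229 mm, A_gv = 2748, A_nv = 2×(229 − 2.5×32)×6 = 1788 mm²; tension across gage: (70 − 1×32)×6 = 228 mm². R_n = min(0.6×450×1788, 0.6×350×2748) + 1.0×450×228 = min(482.76, 577.08) + 102.6 = 585.36 kN. φR_n = 0.75 × 585.36 = 439.0 kN.
Governing: min(1491.8, 680.4, 394.9, 439.0) = 394.9 kN → net-section rupture.

394.9 kN (net-section rupture governs)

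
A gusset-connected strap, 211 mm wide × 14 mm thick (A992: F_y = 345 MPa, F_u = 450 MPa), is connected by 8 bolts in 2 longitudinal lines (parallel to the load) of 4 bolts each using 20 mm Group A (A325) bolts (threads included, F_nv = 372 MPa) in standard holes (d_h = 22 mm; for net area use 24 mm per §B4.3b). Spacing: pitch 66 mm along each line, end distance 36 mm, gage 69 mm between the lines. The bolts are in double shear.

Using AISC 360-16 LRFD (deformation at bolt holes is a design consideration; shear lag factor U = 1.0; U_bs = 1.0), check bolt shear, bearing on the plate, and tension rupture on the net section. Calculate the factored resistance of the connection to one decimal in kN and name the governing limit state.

Bolt shear: A_b = π(20)²/4 = 314.16 mm². φR_n = 0.75 × 372 × 314.16 × 8 × 2 = 1402.4 kN.
Bearing (14 mm plate, F_u = 450 MPa): end bolts L_c = 36 − 22/2 = 25, R_n = min(1.2×25×14×450, 2.4×20×14×450) = 189 kN/bolt; interior L_c = 66 − 22 = 44, R_n = 302.4 kN/bolt. φR_n = 0.75 × (2×189 + 6×302.4) = 1644.3 kN.
Tension rupture (net): A_n = (211 − 2×24)×14 = 2282 mm² (U = 1.0, A_e = A_n). φR_n = 0.75 × 450 × 2282 = 770.2 kN.
Governing: min(1402.4, 1644.3, 770.2) = 770.2 kN → net-section rupture.

770.2 kN (net-section rupture governs)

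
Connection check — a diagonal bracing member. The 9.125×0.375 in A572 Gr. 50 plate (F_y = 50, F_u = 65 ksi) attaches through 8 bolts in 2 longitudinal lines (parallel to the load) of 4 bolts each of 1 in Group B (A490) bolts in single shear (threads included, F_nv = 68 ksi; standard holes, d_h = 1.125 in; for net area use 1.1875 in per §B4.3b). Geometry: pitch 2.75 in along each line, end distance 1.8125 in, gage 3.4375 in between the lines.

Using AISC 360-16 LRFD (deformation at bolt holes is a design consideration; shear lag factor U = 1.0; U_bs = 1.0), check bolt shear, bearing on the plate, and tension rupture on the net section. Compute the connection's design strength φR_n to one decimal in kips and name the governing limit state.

123.4 kips (net-section rupture governs)

Bolt shear: A_b = π(1)²/4 = 0.7854 in². φR_n = 0.75 × 68 × 0.7854 × 8 × 1 = 320.4 kips.
Bearing (0.375 in plate, F_u = 65 ksi): end bolts L_c = 1.8125 − 1.125/2 = 1.25, R_n = min(1.2×1.25×0.375×65, 2.4×1×0.375×65) = 36.563 kips/bolt; interior L_c = 2.75 − 1.125 = 1.625, R_n = 47.531 kips/bolt. φR_n = 0.75 × (2×36.563 + 6×47.531) = 268.7 kips.
Tension rupture (net): A_n = (9.125 − 2×1.1875)×0.375 = 2.5313 in² (U = 1.0, A_e = A_n). φR_n = 0.75 × 65 × 2.5313 = 123.4 kips.
Governing: min(320.4, 268.7, 123.4) = 123.4 kips → net-section rupture.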